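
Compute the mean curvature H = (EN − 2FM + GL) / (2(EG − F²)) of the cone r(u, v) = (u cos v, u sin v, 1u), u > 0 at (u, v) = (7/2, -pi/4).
H = sqrt(2)/14

With E = 2, F = 0, G = u^2, L = 0, M = 0, N = sqrt(2)*u^2/(2*Abs(u)), assemble
  H = (EN − 2FM + GL) / (2(EG − F²)) = sqrt(2)/(4*Abs(u)).
At (u, v) = (7/2, -pi/4): H = sqrt(2)/14.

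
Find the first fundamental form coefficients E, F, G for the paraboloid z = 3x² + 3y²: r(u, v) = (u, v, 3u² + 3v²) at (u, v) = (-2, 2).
E = 145;  F = -144;  G = 145

Partials: r_u = (1, 0, 6*u), r_v = (0, 1, 6*v). As functions of (u, v):
  E = r_u · r_u = 36*u^2 + 1,
  F = r_u · r_v = 36*u*v,
  G = r_v · r_v = 36*v^2 + 1.
Evaluating at (u, v) = (-2, 2): E = 145, F = -144, G = 145.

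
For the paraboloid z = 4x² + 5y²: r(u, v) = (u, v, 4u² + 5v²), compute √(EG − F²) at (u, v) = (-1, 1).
√(EG − F²)|_{(-1, 1)} = sqrt(165)

E = 64*u^2 + 1, F = 80*u*v, G = 100*v^2 + 1; EG − F² = 64*u^2 + 100*v^2 + 1; √(EG − F²) = sqrt(64*u^2 + 100*v^2 + 1). At the given point: sqrt(165).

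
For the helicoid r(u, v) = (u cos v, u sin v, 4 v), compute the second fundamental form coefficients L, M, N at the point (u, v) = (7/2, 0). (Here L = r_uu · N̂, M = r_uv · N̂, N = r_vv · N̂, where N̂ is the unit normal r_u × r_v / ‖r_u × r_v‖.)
L = 0;  M = -8*sqrt(113)/113;  N = 0

Compute the unit normal N̂(u, v) = (4*sin(v)/sqrt(u^2 + 16), -4*cos(v)/sqrt(u^2 + 16), u/sqrt(u^2 + 16)), and the second partials r_uu, r_uv, r_vv. Take dot products:
  L(u, v) = r_uu · N̂ = 0,
  M(u, v) = r_uv · N̂ = -4/sqrt(u^2 + 16),
  N(u, v) = r_vv · N̂ = 0.
Evaluating at (u, v) = (7/2, 0):
  L = 0, M = -8*sqrt(113)/113, N = 0.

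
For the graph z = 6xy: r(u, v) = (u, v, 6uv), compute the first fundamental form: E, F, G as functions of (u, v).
E = 36*v^2 + 1;  F = 36*u*v;  G = 36*u^2 + 1

Compute partials: r_u = (1, 0, 6*v), r_v = (0, 1, 6*u). Then
  E = r_u · r_u = 36*v^2 + 1,
  F = r_u · r_v = 36*u*v,
  G = r_v · r_v = 36*u^2 + 1.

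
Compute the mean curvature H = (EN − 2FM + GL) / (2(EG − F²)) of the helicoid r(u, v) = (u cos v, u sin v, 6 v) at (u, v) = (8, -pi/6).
H = 0

With E = 1, F = 0, G = u^2 + 36, L = 0, M = -6/sqrt(u^2 + 36), N = 0, assemble
  H = (EN − 2FM + GL) / (2(EG − F²)) = 0.
At (u, v) = (8, -pi/6): H = 0.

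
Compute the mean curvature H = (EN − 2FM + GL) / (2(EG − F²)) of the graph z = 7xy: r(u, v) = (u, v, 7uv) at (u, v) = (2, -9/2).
H = 24696*sqrt(4757)/22629049

With E = 49*v^2 + 1, F = 49*u*v, G = 49*u^2 + 1, L = 0, M = 7/sqrt(49*u^2 + 49*v^2 + 1), N = 0, assemble
  H = (EN − 2FM + GL) / (2(EG − F²)) = -343*u*v/(49*u^2 + 49*v^2 + 1)^(3/2).
At (u, v) = (2, -9/2): H = 24696*sqrt(4757)/22629049.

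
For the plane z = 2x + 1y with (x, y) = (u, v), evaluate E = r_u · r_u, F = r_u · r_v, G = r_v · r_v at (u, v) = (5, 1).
E = 5;  F = 2;  G = 2

Partials: r_u = (1, 0, 2), r_v = (0, 1, 1). As functions of (u, v):
  E = r_u · r_u = 5,
  F = r_u · r_v = 2,
  G = r_v · r_v = 2.
Evaluating at (u, v) = (5, 1): E = 5, F = 2, G = 2.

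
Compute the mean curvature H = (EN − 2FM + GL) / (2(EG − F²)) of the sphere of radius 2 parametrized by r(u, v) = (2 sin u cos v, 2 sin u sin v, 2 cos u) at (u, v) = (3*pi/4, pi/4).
H = -1/2

With E = 4, F = 0, G = 4*sin(u)^2, L = -2*sin(u)/Abs(sin(u)), M = 0, N = -2*sin(u)^3/Abs(sin(u)), assemble
  H = (EN − 2FM + GL) / (2(EG − F²)) = -sin(u)/(2*Abs(sin(u))).
At (u, v) = (3*pi/4, pi/4): H = -1/2.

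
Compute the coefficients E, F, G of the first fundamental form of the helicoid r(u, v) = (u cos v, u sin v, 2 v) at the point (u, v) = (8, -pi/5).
E = 1;  F = 0;  G = 68

Partials: r_u = (cos(v), sin(v), 0), r_v = (-u*sin(v), u*cos(v), 2). As functions of (u, v):
  E = r_u · r_u = 1,
  F = r_u · r_v = 0,
  G = r_v · r_v = u^2 + 4.
Evaluating at (u, v) = (8, -pi/5): E = 1, F = 0, G = 68.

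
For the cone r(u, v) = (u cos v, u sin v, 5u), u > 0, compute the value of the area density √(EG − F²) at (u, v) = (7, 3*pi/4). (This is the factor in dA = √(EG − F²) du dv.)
√(EG − F²)|_{(7, 3*pi/4)} = 7*sqrt(26)

E = 26, F = 0, G = u^2, so EG − F² = 26*u^2. Taking the positive square root: √(EG − F²) = sqrt(26)*Abs(u). At (u, v) = (7, 3*pi/4): 7*sqrt(26).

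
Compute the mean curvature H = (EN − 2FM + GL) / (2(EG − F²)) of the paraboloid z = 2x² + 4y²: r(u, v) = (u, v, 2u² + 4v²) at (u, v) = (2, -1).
H = 130*sqrt(129)/5547

With E = 16*u^2 + 1, F = 32*u*v, G = 64*v^2 + 1, L = 4/sqrt(16*u^2 + 64*v^2 + 1), M = 0, N = 8/sqrt(16*u^2 + 64*v^2 + 1), assemble
  H = (EN − 2FM + GL) / (2(EG − F²)) = 2*(32*u^2 + 64*v^2 + 3)/(16*u^2 + 64*v^2 + 1)^(3/2).
At (u, v) = (2, -1): H = 130*sqrt(129)/5547.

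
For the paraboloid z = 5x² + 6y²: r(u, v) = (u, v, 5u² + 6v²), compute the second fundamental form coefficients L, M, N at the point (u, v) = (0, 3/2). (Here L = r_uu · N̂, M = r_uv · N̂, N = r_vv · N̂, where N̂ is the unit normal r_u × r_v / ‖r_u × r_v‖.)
L = 2*sqrt(13)/13;  M = 0;  N = 12*sqrt(13)/65

Compute the unit normal N̂(u, v) = (-10*u/sqrt(100*u^2 + 144*v^2 + 1), -12*v/sqrt(100*u^2 + 144*v^2 + 1), 1/sqrt(100*u^2 + 144*v^2 + 1)), and the second partials r_uu, r_uv, r_vv. Take dot products:
  L(u, v) = r_uu · N̂ = 10/sqrt(100*u^2 + 144*v^2 + 1),
  M(u, v) = r_uv · N̂ = 0,
  N(u, v) = r_vv · N̂ = 12/sqrt(100*u^2 + 144*v^2 + 1).
Evaluating at (u, v) = (0, 3/2):
  L = 2*sqrt(13)/13, M = 0, N = 12*sqrt(13)/65.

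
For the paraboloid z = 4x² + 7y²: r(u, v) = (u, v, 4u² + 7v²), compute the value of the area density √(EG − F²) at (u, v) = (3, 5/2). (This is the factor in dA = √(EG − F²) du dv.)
√(EG − F²)|_{(3, 5/2)} = sqrt(1802)

E = 64*u^2 + 1, F = 112*u*v, G = 196*v^2 + 1, so EG − F² = 64*u^2 + 196*v^2 + 1. Taking the positive square root: √(EG − F²) = sqrt(64*u^2 + 196*v^2 + 1). At (u, v) = (3, 5/2): sqrt(1802).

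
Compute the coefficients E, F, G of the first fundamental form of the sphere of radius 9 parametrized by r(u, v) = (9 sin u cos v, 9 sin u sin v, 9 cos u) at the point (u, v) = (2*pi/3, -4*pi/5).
E = 81;  F = 0;  G = 243/4

Partials: r_u = (9*cos(u)*cos(v), 9*sin(v)*cos(u), -9*sin(u)), r_v = (-9*sin(u)*sin(v), 9*sin(u)*cos(v), 0). As functions of (u, v):
  E = r_u · r_u = 81,
  F = r_u · r_v = 0,
  G = r_v · r_v = 81*sin(u)^2.
Evaluating at (u, v) = (2*pi/3, -4*pi/5): E = 81, F = 0, G = 243/4.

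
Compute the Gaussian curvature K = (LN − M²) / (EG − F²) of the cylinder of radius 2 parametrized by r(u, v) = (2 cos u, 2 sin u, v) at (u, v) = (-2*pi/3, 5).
K = 0

Coefficients of the first fundamental form: E = 4, F = 0, G = 1.
Coefficients of the second fundamental form: L = -2, M = 0, N = 0.
Assemble K = (LN − M²)/(EG − F²) = 0. At (u, v) = (-2*pi/3, 5): K = 0.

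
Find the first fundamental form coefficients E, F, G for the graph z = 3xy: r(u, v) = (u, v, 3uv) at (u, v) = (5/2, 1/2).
E = 13/4;  F = 45/4;  G = 229/4

Partials: r_u = (1, 0, 3*v), r_v = (0, 1, 3*u). As functions of (u, v):
  E = r_u · r_u = 9*v^2 + 1,
  F = r_u · r_v = 9*u*v,
  G = r_v · r_v = 9*u^2 + 1.
Evaluating at (u, v) = (5/2, 1/2): E = 13/4, F = 45/4, G = 229/4.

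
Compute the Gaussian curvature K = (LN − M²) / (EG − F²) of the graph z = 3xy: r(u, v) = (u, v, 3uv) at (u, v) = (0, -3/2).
K = -144/7225

Coefficients of the first fundamental form: E = 9*v^2 + 1, F = 9*u*v, G = 9*u^2 + 1.
Coefficients of the second fundamental form: L = 0, M = 3/sqrt(9*u^2 + 9*v^2 + 1), N = 0.
Assemble K = (LN − M²)/(EG − F²) = -9/(81*u^4 + 162*u^2*v^2 + 18*u^2 + 81*v^4 + 18*v^2 + 1). At (u, v) = (0, -3/2): K = -144/7225.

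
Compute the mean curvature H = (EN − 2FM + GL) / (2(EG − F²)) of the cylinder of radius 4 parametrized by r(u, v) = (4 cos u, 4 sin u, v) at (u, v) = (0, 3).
H = -1/8

With E = 16, F = 0, G = 1, L = -4, M = 0, N = 0, assemble
  H = (EN − 2FM + GL) / (2(EG − F²)) = -1/8.
At (u, v) = (0, 3): H = -1/8.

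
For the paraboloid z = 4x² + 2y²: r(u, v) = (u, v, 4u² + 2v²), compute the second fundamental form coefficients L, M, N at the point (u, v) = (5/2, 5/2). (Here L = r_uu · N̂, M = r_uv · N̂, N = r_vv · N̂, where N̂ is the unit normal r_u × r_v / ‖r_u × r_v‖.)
L = 8*sqrt(501)/501;  M = 0;  N = 4*sqrt(501)/501

Compute the unit normal N̂(u, v) = (-8*u/sqrt(64*u^2 + 16*v^2 + 1), -4*v/sqrt(64*u^2 + 16*v^2 + 1), 1/sqrt(64*u^2 + 16*v^2 + 1)), and the second partials r_uu, r_uv, r_vv. Take dot products:
  L(u, v) = r_uu · N̂ = 8/sqrt(64*u^2 + 16*v^2 + 1),
  M(u, v) = r_uv · N̂ = 0,
  N(u, v) = r_vv · N̂ = 4/sqrt(64*u^2 + 16*v^2 + 1).
Evaluating at (u, v) = (5/2, 5/2):
  L = 8*sqrt(501)/501, M = 0, N = 4*sqrt(501)/501.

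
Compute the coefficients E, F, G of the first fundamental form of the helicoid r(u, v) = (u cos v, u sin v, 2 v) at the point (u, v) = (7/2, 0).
E = 1;  F = 0;  G = 65/4

Partials: r_u = (cos(v), sin(v), 0), r_v = (-u*sin(v), u*cos(v), 2). As functions of (u, v):
  E = r_u · r_u = 1,
  F = r_u · r_v = 0,
  G = r_v · r_v = u^2 + 4.
Evaluating at (u, v) = (7/2, 0): E = 1, F = 0, G = 65/4.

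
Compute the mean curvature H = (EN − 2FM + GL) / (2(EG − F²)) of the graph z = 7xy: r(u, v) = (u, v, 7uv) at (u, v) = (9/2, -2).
H = 24696*sqrt(4757)/22629049

With E = 49*v^2 + 1, F = 49*u*v, G = 49*u^2 + 1, L = 0, M = 7/sqrt(49*u^2 + 49*v^2 + 1), N = 0, assemble
  H = (EN − 2FM + GL) / (2(EG − F²)) = -343*u*v/(49*u^2 + 49*v^2 + 1)^(3/2).
At (u, v) = (9/2, -2): H = 24696*sqrt(4757)/22629049.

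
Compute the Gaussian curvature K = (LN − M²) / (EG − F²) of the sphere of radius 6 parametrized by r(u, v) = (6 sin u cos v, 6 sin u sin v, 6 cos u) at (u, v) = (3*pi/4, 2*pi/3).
K = 1/36

Coefficients of the first fundamental form: E = 36, F = 0, G = 36*sin(u)^2.
Coefficients of the second fundamental form: L = -6*sin(u)/Abs(sin(u)), M = 0, N = -6*sin(u)^3/Abs(sin(u)).
Assemble K = (LN − M²)/(EG − F²) = 1/36. At (u, v) = (3*pi/4, 2*pi/3): K = 1/36.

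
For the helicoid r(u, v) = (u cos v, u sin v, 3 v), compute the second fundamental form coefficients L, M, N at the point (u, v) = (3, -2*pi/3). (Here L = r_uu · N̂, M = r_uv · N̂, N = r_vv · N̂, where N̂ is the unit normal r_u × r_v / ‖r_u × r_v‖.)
L = 0;  M = -sqrt(2)/2;  N = 0

Compute the unit normal N̂(u, v) = (3*sin(v)/sqrt(u^2 + 9), -3*cos(v)/sqrt(u^2 + 9), u/sqrt(u^2 + 9)), and the second partials r_uu, r_uv, r_vv. Take dot products:
  L(u, v) = r_uu · N̂ = 0,
  M(u, v) = r_uv · N̂ = -3/sqrt(u^2 + 9),
  N(u, v) = r_vv · N̂ = 0.
Evaluating at (u, v) = (3, -2*pi/3):
  L = 0, M = -sqrt(2)/2, N = 0.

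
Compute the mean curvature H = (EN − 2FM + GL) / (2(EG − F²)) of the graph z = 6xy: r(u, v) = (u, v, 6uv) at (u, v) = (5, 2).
H = -432*sqrt(1045)/218405

With E = 36*v^2 + 1, F = 36*u*v, G = 36*u^2 + 1, L = 0, M = 6/sqrt(36*u^2 + 36*v^2 + 1), N = 0, assemble
  H = (EN − 2FM + GL) / (2(EG − F²)) = -216*u*v/(36*u^2 + 36*v^2 + 1)^(3/2).
At (u, v) = (5, 2): H = -432*sqrt(1045)/218405.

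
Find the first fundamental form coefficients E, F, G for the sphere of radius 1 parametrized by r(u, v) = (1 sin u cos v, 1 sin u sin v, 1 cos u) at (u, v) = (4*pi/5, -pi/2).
E = 1;  F = 0;  G = 5/8 - sqrt(5)/8

Partials: r_u = (cos(u)*cos(v), sin(v)*cos(u), -sin(u)), r_v = (-sin(u)*sin(v), sin(u)*cos(v), 0). As functions of (u, v):
  E = r_u · r_u = 1,
  F = r_u · r_v = 0,
  G = r_v · r_v = sin(u)^2.
Evaluating at (u, v) = (4*pi/5, -pi/2): E = 1, F = 0, G = 5/8 - sqrt(5)/8.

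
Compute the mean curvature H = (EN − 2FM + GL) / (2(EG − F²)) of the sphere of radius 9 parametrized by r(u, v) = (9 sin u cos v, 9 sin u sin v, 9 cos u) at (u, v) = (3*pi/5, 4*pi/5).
H = -1/9

With E = 81, F = 0, G = 81*sin(u)^2, L = -9*sin(u)/Abs(sin(u)), M = 0, N = -9*sin(u)^3/Abs(sin(u)), assemble
  H = (EN − 2FM + GL) / (2(EG − F²)) = -sin(u)/(9*Abs(sin(u))).
At (u, v) = (3*pi/5, 4*pi/5): H = -1/9.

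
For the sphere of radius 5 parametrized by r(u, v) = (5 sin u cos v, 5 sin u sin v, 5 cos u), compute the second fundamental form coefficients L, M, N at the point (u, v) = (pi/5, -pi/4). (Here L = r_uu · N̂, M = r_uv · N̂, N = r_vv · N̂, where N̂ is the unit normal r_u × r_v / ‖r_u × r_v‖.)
L = -5;  M = 0;  N = -25/8 + 5*sqrt(5)/8

Compute the unit normal N̂(u, v) = (sin(u)^2*cos(v)/Abs(sin(u)), sin(u)^2*sin(v)/Abs(sin(u)), sin(2*u)/(2*Abs(sin(u)))), and the second partials r_uu, r_uv, r_vv. Take dot products:
  L(u, v) = r_uu · N̂ = -5*sin(u)/Abs(sin(u)),
  M(u, v) = r_uv · N̂ = 0,
  N(u, v) = r_vv · N̂ = -5*sin(u)^3/Abs(sin(u)).
Evaluating at (u, v) = (pi/5, -pi/4):
  L = -5, M = 0, N = -25/8 + 5*sqrt(5)/8.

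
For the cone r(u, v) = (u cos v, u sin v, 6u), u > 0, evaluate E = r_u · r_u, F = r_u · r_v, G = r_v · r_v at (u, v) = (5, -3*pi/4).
E = 37;  F = 0;  G = 25

Partials: r_u = (cos(v), sin(v), 6), r_v = (-u*sin(v), u*cos(v), 0). As functions of (u, v):
  E = r_u · r_u = 37,
  F = r_u · r_v = 0,
  G = r_v · r_v = u^2.
Evaluating at (u, v) = (5, -3*pi/4): E = 37, F = 0, G = 25.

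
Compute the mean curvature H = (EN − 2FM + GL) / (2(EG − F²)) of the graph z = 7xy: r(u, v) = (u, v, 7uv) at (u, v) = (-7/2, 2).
H = 19208*sqrt(3189)/10169721

With E = 49*v^2 + 1, F = 49*u*v, G = 49*u^2 + 1, L = 0, M = 7/sqrt(49*u^2 + 49*v^2 + 1), N = 0, assemble
  H = (EN − 2FM + GL) / (2(EG − F²)) = -343*u*v/(49*u^2 + 49*v^2 + 1)^(3/2).
At (u, v) = (-7/2, 2): H = 19208*sqrt(3189)/10169721.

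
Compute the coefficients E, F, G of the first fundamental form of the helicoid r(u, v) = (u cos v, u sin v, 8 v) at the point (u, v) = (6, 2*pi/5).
E = 1;  F = 0;  G = 100

Partials: r_u = (cos(v), sin(v), 0), r_v = (-u*sin(v), u*cos(v), 8). As functions of (u, v):
  E = r_u · r_u = 1,
  F = r_u · r_v = 0,
  G = r_v · r_v = u^2 + 64.
Evaluating at (u, v) = (6, 2*pi/5): E = 1, F = 0, G = 100.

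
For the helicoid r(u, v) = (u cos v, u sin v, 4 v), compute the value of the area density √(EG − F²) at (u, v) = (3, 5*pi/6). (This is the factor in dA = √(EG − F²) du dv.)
√(EG − F²)|_{(3, 5*pi/6)} = 5

E = 1, F = 0, G = u^2 + 16, so EG − F² = u^2 + 16. Taking the positive square root: √(EG − F²) = sqrt(u^2 + 16). At (u, v) = (3, 5*pi/6): 5.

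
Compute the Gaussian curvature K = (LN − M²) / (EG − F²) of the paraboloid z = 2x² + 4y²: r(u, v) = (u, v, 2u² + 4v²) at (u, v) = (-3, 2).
K = 32/160801

Coefficients of the first fundamental form: E = 16*u^2 + 1, F = 32*u*v, G = 64*v^2 + 1.
Coefficients of the second fundamental form: L = 4/sqrt(16*u^2 + 64*v^2 + 1), M = 0, N = 8/sqrt(16*u^2 + 64*v^2 + 1).
Assemble K = (LN − M²)/(EG − F²) = 32/(256*u^4 + 2048*u^2*v^2 + 32*u^2 + 4096*v^4 + 128*v^2 + 1). At (u, v) = (-3, 2): K = 32/160801.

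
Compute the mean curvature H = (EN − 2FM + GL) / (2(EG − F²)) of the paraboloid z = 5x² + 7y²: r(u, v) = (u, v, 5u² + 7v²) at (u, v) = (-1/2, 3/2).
H = 2392*sqrt(467)/218089

With E = 100*u^2 + 1, F = 140*u*v, G = 196*v^2 + 1, L = 10/sqrt(100*u^2 + 196*v^2 + 1), M = 0, N = 14/sqrt(100*u^2 + 196*v^2 + 1), assemble
  H = (EN − 2FM + GL) / (2(EG − F²)) = 4*(175*u^2 + 245*v^2 + 3)/(100*u^2 + 196*v^2 + 1)^(3/2).
At (u, v) = (-1/2, 3/2): H = 2392*sqrt(467)/218089.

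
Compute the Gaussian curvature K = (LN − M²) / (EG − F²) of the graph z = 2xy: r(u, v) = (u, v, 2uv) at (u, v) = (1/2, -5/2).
K = -4/729

Coefficients of the first fundamental form: E = 4*v^2 + 1, F = 4*u*v, G = 4*u^2 + 1.
Coefficients of the second fundamental form: L = 0, M = 2/sqrt(4*u^2 + 4*v^2 + 1), N = 0.
Assemble K = (LN − M²)/(EG − F²) = -4/(16*u^4 + 32*u^2*v^2 + 8*u^2 + 16*v^4 + 8*v^2 + 1). At (u, v) = (1/2, -5/2): K = -4/729.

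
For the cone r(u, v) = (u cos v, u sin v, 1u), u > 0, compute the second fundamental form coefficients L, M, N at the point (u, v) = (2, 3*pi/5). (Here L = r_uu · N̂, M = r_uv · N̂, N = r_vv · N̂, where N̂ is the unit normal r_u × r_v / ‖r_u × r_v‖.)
L = 0;  M = 0;  N = sqrt(2)

Compute the unit normal N̂(u, v) = (-sqrt(2)*u*cos(v)/(2*Abs(u)), -sqrt(2)*u*sin(v)/(2*Abs(u)), sqrt(2)*u/(2*Abs(u))), and the second partials r_uu, r_uv, r_vv. Take dot products:
  L(u, v) = r_uu · N̂ = 0,
  M(u, v) = r_uv · N̂ = 0,
  N(u, v) = r_vv · N̂ = sqrt(2)*u^2/(2*Abs(u)).
Evaluating at (u, v) = (2, 3*pi/5):
  L = 0, M = 0, N = sqrt(2).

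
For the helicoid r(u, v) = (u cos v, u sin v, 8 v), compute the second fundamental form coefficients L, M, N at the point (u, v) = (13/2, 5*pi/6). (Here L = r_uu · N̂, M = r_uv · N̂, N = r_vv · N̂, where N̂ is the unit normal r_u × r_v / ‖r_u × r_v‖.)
L = 0;  M = -16*sqrt(17)/85;  N = 0

Compute the unit normal N̂(u, v) = (8*sin(v)/sqrt(u^2 + 64), -8*cos(v)/sqrt(u^2 + 64), u/sqrt(u^2 + 64)), and the second partials r_uu, r_uv, r_vv. Take dot products:
  L(u, v) = r_uu · N̂ = 0,
  M(u, v) = r_uv · N̂ = -8/sqrt(u^2 + 64),
  N(u, v) = r_vv · N̂ = 0.
Evaluating at (u, v) = (13/2, 5*pi/6):
  L = 0, M = -16*sqrt(17)/85, N = 0.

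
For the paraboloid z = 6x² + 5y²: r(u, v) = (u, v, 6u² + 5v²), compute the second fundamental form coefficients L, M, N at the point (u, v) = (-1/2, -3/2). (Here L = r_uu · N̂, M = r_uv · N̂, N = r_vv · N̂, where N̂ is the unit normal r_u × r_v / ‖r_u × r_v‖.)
L = 6*sqrt(262)/131;  M = 0;  N = 5*sqrt(262)/131

Compute the unit normal N̂(u, v) = (-12*u/sqrt(144*u^2 + 100*v^2 + 1), -10*v/sqrt(144*u^2 + 100*v^2 + 1), 1/sqrt(144*u^2 + 100*v^2 + 1)), and the second partials r_uu, r_uv, r_vv. Take dot products:
  L(u, v) = r_uu · N̂ = 12/sqrt(144*u^2 + 100*v^2 + 1),
  M(u, v) = r_uv · N̂ = 0,
  N(u, v) = r_vv · N̂ = 10/sqrt(144*u^2 + 100*v^2 + 1).
Evaluating at (u, v) = (-1/2, -3/2):
  L = 6*sqrt(262)/131, M = 0, N = 5*sqrt(262)/131.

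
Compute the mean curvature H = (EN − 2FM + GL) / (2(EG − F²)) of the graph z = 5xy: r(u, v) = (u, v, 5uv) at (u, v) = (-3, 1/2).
H = 1500*sqrt(929)/863041

With E = 25*v^2 + 1, F = 25*u*v, G = 25*u^2 + 1, L = 0, M = 5/sqrt(25*u^2 + 25*v^2 + 1), N = 0, assemble
  H = (EN − 2FM + GL) / (2(EG − F²)) = -125*u*v/(25*u^2 + 25*v^2 + 1)^(3/2).
At (u, v) = (-3, 1/2): H = 1500*sqrt(929)/863041.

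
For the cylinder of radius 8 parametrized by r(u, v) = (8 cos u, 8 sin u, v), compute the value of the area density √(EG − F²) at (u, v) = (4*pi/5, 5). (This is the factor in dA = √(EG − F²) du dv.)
√(EG − F²)|_{(4*pi/5, 5)} = 8

E = 64, F = 0, G = 1, so EG − F² = 64. Taking the positive square root: √(EG − F²) = 8. At (u, v) = (4*pi/5, 5): 8.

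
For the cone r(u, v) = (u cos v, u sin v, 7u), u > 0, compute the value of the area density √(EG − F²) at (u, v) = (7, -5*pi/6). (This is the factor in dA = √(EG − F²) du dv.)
√(EG − F²)|_{(7, -5*pi/6)} = 35*sqrt(2)

E = 50, F = 0, G = u^2, so EG − F² = 50*u^2. Taking the positive square root: √(EG − F²) = 5*sqrt(2)*Abs(u). At (u, v) = (7, -5*pi/6): 35*sqrt(2).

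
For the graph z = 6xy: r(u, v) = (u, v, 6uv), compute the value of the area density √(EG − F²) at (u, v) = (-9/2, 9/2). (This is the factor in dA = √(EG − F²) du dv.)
√(EG − F²)|_{(-9/2, 9/2)} = sqrt(1459)

E = 36*v^2 + 1, F = 36*u*v, G = 36*u^2 + 1, so EG − F² = 36*u^2 + 36*v^2 + 1. Taking the positive square root: √(EG − F²) = sqrt(36*u^2 + 36*v^2 + 1). At (u, v) = (-9/2, 9/2): sqrt(1459).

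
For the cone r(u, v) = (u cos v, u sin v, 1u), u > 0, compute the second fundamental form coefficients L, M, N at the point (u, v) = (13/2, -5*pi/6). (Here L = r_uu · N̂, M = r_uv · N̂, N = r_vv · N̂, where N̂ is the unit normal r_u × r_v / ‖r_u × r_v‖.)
L = 0;  M = 0;  N = 13*sqrt(2)/4

Compute the unit normal N̂(u, v) = (-sqrt(2)*u*cos(v)/(2*Abs(u)), -sqrt(2)*u*sin(v)/(2*Abs(u)), sqrt(2)*u/(2*Abs(u))), and the second partials r_uu, r_uv, r_vv. Take dot products:
  L(u, v) = r_uu · N̂ = 0,
  M(u, v) = r_uv · N̂ = 0,
  N(u, v) = r_vv · N̂ = sqrt(2)*u^2/(2*Abs(u)).
Evaluating at (u, v) = (13/2, -5*pi/6):
  L = 0, M = 0, N = 13*sqrt(2)/4.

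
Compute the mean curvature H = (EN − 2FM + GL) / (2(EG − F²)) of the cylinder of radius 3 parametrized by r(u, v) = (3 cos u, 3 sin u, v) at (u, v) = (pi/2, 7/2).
H = -1/6

With E = 9, F = 0, G = 1, L = -3, M = 0, N = 0, assemble
  H = (EN − 2FM + GL) / (2(EG − F²)) = -1/6.
At (u, v) = (pi/2, 7/2): H = -1/6.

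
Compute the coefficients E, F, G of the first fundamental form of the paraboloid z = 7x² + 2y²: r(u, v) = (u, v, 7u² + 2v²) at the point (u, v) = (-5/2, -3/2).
E = 1226;  F = 210;  G = 37

Partials: r_u = (1, 0, 14*u), r_v = (0, 1, 4*v). As functions of (u, v):
  E = r_u · r_u = 196*u^2 + 1,
  F = r_u · r_v = 56*u*v,
  G = r_v · r_v = 16*v^2 + 1.
Evaluating at (u, v) = (-5/2, -3/2): E = 1226, F = 210, G = 37.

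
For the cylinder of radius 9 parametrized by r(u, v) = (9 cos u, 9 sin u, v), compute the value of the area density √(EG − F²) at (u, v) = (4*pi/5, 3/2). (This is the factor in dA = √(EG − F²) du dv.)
√(EG − F²)|_{(4*pi/5, 3/2)} = 9

E = 81, F = 0, G = 1, so EG − F² = 81. Taking the positive square root: √(EG − F²) = 9. At (u, v) = (4*pi/5, 3/2): 9.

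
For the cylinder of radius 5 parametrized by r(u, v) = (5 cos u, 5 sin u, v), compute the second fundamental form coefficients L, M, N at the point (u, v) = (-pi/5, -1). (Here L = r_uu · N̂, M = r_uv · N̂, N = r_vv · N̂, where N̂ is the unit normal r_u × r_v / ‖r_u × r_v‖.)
L = -5;  M = 0;  N = 0

Compute the unit normal N̂(u, v) = (cos(u), sin(u), 0), and the second partials r_uu, r_uv, r_vv. Take dot products:
  L(u, v) = r_uu · N̂ = -5,
  M(u, v) = r_uv · N̂ = 0,
  N(u, v) = r_vv · N̂ = 0.
Evaluating at (u, v) = (-pi/5, -1):
  L = -5, M = 0, N = 0.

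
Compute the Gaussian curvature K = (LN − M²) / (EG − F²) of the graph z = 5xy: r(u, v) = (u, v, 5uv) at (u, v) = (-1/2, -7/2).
K = -100/393129

Coefficients of the first fundamental form: E = 25*v^2 + 1, F = 25*u*v, G = 25*u^2 + 1.
Coefficients of the second fundamental form: L = 0, M = 5/sqrt(25*u^2 + 25*v^2 + 1), N = 0.
Assemble K = (LN − M²)/(EG − F²) = -25/(625*u^4 + 1250*u^2*v^2 + 50*u^2 + 625*v^4 + 50*v^2 + 1). At (u, v) = (-1/2, -7/2): K = -100/393129.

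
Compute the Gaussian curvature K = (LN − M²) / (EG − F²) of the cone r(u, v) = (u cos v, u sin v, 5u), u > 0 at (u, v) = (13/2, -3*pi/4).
K = 0

Coefficients of the first fundamental form: E = 26, F = 0, G = u^2.
Coefficients of the second fundamental form: L = 0, M = 0, N = 5*sqrt(26)*u^2/(26*Abs(u)).
Assemble K = (LN − M²)/(EG − F²) = 0. At (u, v) = (13/2, -3*pi/4): K = 0.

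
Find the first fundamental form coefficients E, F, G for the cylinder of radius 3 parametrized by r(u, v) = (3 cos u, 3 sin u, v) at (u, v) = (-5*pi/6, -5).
E = 9;  F = 0;  G = 1

Partials: r_u = (-3*sin(u), 3*cos(u), 0), r_v = (0, 0, 1). As functions of (u, v):
  E = r_u · r_u = 9,
  F = r_u · r_v = 0,
  G = r_v · r_v = 1.
Evaluating at (u, v) = (-5*pi/6, -5): E = 9, F = 0, G = 1.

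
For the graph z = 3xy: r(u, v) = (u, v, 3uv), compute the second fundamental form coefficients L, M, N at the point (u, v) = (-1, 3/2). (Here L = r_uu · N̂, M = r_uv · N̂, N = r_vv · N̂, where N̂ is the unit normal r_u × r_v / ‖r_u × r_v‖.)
L = 0;  M = 6/11;  N = 0

Compute the unit normal N̂(u, v) = (-3*v/sqrt(9*u^2 + 9*v^2 + 1), -3*u/sqrt(9*u^2 + 9*v^2 + 1), 1/sqrt(9*u^2 + 9*v^2 + 1)), and the second partials r_uu, r_uv, r_vv. Take dot products:
  L(u, v) = r_uu · N̂ = 0,
  M(u, v) = r_uv · N̂ = 3/sqrt(9*u^2 + 9*v^2 + 1),
  N(u, v) = r_vv · N̂ = 0.
Evaluating at (u, v) = (-1, 3/2):
  L = 0, M = 6/11, N = 0.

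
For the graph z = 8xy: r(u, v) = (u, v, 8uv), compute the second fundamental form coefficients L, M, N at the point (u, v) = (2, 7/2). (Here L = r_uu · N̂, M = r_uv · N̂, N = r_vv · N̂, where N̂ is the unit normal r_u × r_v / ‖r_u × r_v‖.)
L = 0;  M = 8*sqrt(1041)/1041;  N = 0

Compute the unit normal N̂(u, v) = (-8*v/sqrt(64*u^2 + 64*v^2 + 1), -8*u/sqrt(64*u^2 + 64*v^2 + 1), 1/sqrt(64*u^2 + 64*v^2 + 1)), and the second partials r_uu, r_uv, r_vv. Take dot products:
  L(u, v) = r_uu · N̂ = 0,
  M(u, v) = r_uv · N̂ = 8/sqrt(64*u^2 + 64*v^2 + 1),
  N(u, v) = r_vv · N̂ = 0.
Evaluating at (u, v) = (2, 7/2):
  L = 0, M = 8*sqrt(1041)/1041, N = 0.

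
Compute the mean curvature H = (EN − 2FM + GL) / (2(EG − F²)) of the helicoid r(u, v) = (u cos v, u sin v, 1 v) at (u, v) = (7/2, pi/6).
H = 0

With E = 1, F = 0, G = u^2 + 1, L = 0, M = -1/sqrt(u^2 + 1), N = 0, assemble
  H = (EN − 2FM + GL) / (2(EG − F²)) = 0.
At (u, v) = (7/2, pi/6): H = 0.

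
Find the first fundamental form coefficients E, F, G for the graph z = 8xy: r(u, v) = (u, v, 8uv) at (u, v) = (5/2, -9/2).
E = 1297;  F = -720;  G = 401

Partials: r_u = (1, 0, 8*v), r_v = (0, 1, 8*u). As functions of (u, v):
  E = r_u · r_u = 64*v^2 + 1,
  F = r_u · r_v = 64*u*v,
  G = r_v · r_v = 64*u^2 + 1.
Evaluating at (u, v) = (5/2, -9/2): E = 1297, F = -720, G = 401.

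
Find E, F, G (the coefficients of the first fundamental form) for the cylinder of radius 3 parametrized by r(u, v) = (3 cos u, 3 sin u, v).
E = 9;  F = 0;  G = 1

Compute partials: r_u = (-3*sin(u), 3*cos(u), 0), r_v = (0, 0, 1). Then
  E = r_u · r_u = 9,
  F = r_u · r_v = 0,
  G = r_v · r_v = 1.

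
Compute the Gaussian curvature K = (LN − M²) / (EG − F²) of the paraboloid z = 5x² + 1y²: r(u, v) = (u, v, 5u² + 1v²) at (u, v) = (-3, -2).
K = 20/840889

Coefficients of the first fundamental form: E = 100*u^2 + 1, F = 20*u*v, G = 4*v^2 + 1.
Coefficients of the second fundamental form: L = 10/sqrt(100*u^2 + 4*v^2 + 1), M = 0, N = 2/sqrt(100*u^2 + 4*v^2 + 1).
Assemble K = (LN − M²)/(EG − F²) = 20/(10000*u^4 + 800*u^2*v^2 + 200*u^2 + 16*v^4 + 8*v^2 + 1). At (u, v) = (-3, -2): K = 20/840889.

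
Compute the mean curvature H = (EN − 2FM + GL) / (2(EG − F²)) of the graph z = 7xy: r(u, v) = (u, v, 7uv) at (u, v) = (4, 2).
H = -2744*sqrt(109)/320787

With E = 49*v^2 + 1, F = 49*u*v, G = 49*u^2 + 1, L = 0, M = 7/sqrt(49*u^2 + 49*v^2 + 1), N = 0, assemble
  H = (EN − 2FM + GL) / (2(EG − F²)) = -343*u*v/(49*u^2 + 49*v^2 + 1)^(3/2).
At (u, v) = (4, 2): H = -2744*sqrt(109)/320787.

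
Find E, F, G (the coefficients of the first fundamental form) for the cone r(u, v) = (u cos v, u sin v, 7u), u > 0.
E = 50;  F = 0;  G = u^2

Compute partials: r_u = (cos(v), sin(v), 7), r_v = (-u*sin(v), u*cos(v), 0). Then
  E = r_u · r_u = 50,
  F = r_u · r_v = 0,
  G = r_v · r_v = u^2.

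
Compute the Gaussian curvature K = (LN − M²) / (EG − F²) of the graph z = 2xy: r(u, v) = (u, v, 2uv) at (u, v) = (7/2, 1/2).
K = -4/2601

Coefficients of the first fundamental form: E = 4*v^2 + 1, F = 4*u*v, G = 4*u^2 + 1.
Coefficients of the second fundamental form: L = 0, M = 2/sqrt(4*u^2 + 4*v^2 + 1), N = 0.
Assemble K = (LN − M²)/(EG − F²) = -4/(16*u^4 + 32*u^2*v^2 + 8*u^2 + 16*v^4 + 8*v^2 + 1). At (u, v) = (7/2, 1/2): K = -4/2601.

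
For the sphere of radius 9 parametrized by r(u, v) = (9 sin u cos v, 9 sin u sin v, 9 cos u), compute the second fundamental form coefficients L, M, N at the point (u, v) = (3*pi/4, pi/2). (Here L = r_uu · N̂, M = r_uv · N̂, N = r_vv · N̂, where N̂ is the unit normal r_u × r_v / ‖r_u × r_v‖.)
L = -9;  M = 0;  N = -9/2

Compute the unit normal N̂(u, v) = (sin(u)^2*cos(v)/Abs(sin(u)), sin(u)^2*sin(v)/Abs(sin(u)), sin(2*u)/(2*Abs(sin(u)))), and the second partials r_uu, r_uv, r_vv. Take dot products:
  L(u, v) = r_uu · N̂ = -9*sin(u)/Abs(sin(u)),
  M(u, v) = r_uv · N̂ = 0,
  N(u, v) = r_vv · N̂ = -9*sin(u)^3/Abs(sin(u)).
Evaluating at (u, v) = (3*pi/4, pi/2):
  L = -9, M = 0, N = -9/2.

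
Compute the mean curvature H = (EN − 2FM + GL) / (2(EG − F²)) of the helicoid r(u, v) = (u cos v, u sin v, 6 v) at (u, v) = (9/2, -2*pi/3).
H = 0

With E = 1, F = 0, G = u^2 + 36, L = 0, M = -6/sqrt(u^2 + 36), N = 0, assemble
  H = (EN − 2FM + GL) / (2(EG − F²)) = 0.
At (u, v) = (9/2, -2*pi/3): H = 0.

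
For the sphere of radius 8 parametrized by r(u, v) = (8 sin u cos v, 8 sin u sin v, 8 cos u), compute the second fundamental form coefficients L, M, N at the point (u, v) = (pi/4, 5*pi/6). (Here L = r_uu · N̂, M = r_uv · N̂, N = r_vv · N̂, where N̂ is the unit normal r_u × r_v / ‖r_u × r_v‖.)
L = -8;  M = 0;  N = -4

Compute the unit normal N̂(u, v) = (sin(u)^2*cos(v)/Abs(sin(u)), sin(u)^2*sin(v)/Abs(sin(u)), sin(2*u)/(2*Abs(sin(u)))), and the second partials r_uu, r_uv, r_vv. Take dot products:
  L(u, v) = r_uu · N̂ = -8*sin(u)/Abs(sin(u)),
  M(u, v) = r_uv · N̂ = 0,
  N(u, v) = r_vv · N̂ = -8*sin(u)^3/Abs(sin(u)).
Evaluating at (u, v) = (pi/4, 5*pi/6):
  L = -8, M = 0, N = -4.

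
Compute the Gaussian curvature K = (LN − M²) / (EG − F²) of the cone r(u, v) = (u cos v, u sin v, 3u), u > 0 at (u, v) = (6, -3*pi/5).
K = 0

Coefficients of the first fundamental form: E = 10, F = 0, G = u^2.
Coefficients of the second fundamental form: L = 0, M = 0, N = 3*sqrt(10)*u^2/(10*Abs(u)).
Assemble K = (LN − M²)/(EG − F²) = 0. At (u, v) = (6, -3*pi/5): K = 0.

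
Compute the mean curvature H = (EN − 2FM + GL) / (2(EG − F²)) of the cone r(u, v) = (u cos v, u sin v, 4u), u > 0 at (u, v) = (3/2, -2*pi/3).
H = 4*sqrt(17)/51

With E = 17, F = 0, G = u^2, L = 0, M = 0, N = 4*sqrt(17)*u^2/(17*Abs(u)), assemble
  H = (EN − 2FM + GL) / (2(EG − F²)) = 2*sqrt(17)/(17*Abs(u)).
At (u, v) = (3/2, -2*pi/3): H = 4*sqrt(17)/51.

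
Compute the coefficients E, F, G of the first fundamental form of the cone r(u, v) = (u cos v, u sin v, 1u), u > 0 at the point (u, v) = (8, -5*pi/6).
E = 2;  F = 0;  G = 64

Partials: r_u = (cos(v), sin(v), 1), r_v = (-u*sin(v), u*cos(v), 0). As functions of (u, v):
  E = r_u · r_u = 2,
  F = r_u · r_v = 0,
  G = r_v · r_v = u^2.
Evaluating at (u, v) = (8, -5*pi/6): E = 2, F = 0, G = 64.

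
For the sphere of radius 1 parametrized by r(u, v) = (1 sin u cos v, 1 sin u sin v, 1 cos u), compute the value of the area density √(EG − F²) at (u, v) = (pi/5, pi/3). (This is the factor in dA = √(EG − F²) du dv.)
√(EG − F²)|_{(pi/5, pi/3)} = sqrt(10 - 2*sqrt(5))/4

E = 1, F = 0, G = sin(u)^2, so EG − F² = sin(u)^2. Taking the positive square root: √(EG − F²) = Abs(sin(u)). At (u, v) = (pi/5, pi/3): sqrt(10 - 2*sqrt(5))/4.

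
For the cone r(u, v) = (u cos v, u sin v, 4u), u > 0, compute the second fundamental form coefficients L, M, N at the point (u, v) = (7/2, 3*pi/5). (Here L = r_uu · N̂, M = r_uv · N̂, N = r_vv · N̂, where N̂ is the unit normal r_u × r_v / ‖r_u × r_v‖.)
L = 0;  M = 0;  N = 14*sqrt(17)/17

Compute the unit normal N̂(u, v) = (-4*sqrt(17)*u*cos(v)/(17*Abs(u)), -4*sqrt(17)*u*sin(v)/(17*Abs(u)), sqrt(17)*u/(17*Abs(u))), and the second partials r_uu, r_uv, r_vv. Take dot products:
  L(u, v) = r_uu · N̂ = 0,
  M(u, v) = r_uv · N̂ = 0,
  N(u, v) = r_vv · N̂ = 4*sqrt(17)*u^2/(17*Abs(u)).
Evaluating at (u, v) = (7/2, 3*pi/5):
  L = 0, M = 0, N = 14*sqrt(17)/17.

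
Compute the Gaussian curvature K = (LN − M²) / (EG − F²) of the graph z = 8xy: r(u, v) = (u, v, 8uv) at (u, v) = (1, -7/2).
K = -64/720801

Coefficients of the first fundamental form: E = 64*v^2 + 1, F = 64*u*v, G = 64*u^2 + 1.
Coefficients of the second fundamental form: L = 0, M = 8/sqrt(64*u^2 + 64*v^2 + 1), N = 0.
Assemble K = (LN − M²)/(EG − F²) = -64/(4096*u^4 + 8192*u^2*v^2 + 128*u^2 + 4096*v^4 + 128*v^2 + 1). At (u, v) = (1, -7/2): K = -64/720801.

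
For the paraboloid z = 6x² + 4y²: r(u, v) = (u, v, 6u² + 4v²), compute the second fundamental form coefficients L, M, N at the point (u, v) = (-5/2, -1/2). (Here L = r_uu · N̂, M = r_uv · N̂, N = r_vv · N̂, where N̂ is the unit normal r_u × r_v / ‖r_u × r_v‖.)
L = 12*sqrt(917)/917;  M = 0;  N = 8*sqrt(917)/917

Compute the unit normal N̂(u, v) = (-12*u/sqrt(144*u^2 + 64*v^2 + 1), -8*v/sqrt(144*u^2 + 64*v^2 + 1), 1/sqrt(144*u^2 + 64*v^2 + 1)), and the second partials r_uu, r_uv, r_vv. Take dot products:
  L(u, v) = r_uu · N̂ = 12/sqrt(144*u^2 + 64*v^2 + 1),
  M(u, v) = r_uv · N̂ = 0,
  N(u, v) = r_vv · N̂ = 8/sqrt(144*u^2 + 64*v^2 + 1).
Evaluating at (u, v) = (-5/2, -1/2):
  L = 12*sqrt(917)/917, M = 0, N = 8*sqrt(917)/917.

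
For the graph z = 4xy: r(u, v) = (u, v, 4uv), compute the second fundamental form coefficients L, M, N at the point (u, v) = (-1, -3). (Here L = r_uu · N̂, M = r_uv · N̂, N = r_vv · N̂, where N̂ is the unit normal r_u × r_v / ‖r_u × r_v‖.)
L = 0;  M = 4*sqrt(161)/161;  N = 0

Compute the unit normal N̂(u, v) = (-4*v/sqrt(16*u^2 + 16*v^2 + 1), -4*u/sqrt(16*u^2 + 16*v^2 + 1), 1/sqrt(16*u^2 + 16*v^2 + 1)), and the second partials r_uu, r_uv, r_vv. Take dot products:
  L(u, v) = r_uu · N̂ = 0,
  M(u, v) = r_uv · N̂ = 4/sqrt(16*u^2 + 16*v^2 + 1),
  N(u, v) = r_vv · N̂ = 0.
Evaluating at (u, v) = (-1, -3):
  L = 0, M = 4*sqrt(161)/161, N = 0.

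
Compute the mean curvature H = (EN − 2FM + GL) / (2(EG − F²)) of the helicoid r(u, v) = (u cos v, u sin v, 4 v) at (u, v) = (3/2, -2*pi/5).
H = 0

With E = 1, F = 0, G = u^2 + 16, L = 0, M = -4/sqrt(u^2 + 16), N = 0, assemble
  H = (EN − 2FM + GL) / (2(EG − F²)) = 0.
At (u, v) = (3/2, -2*pi/5): H = 0.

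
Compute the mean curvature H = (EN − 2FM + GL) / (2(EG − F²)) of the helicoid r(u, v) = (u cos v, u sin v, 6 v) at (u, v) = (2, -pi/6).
H = 0

With E = 1, F = 0, G = u^2 + 36, L = 0, M = -6/sqrt(u^2 + 36), N = 0, assemble
  H = (EN − 2FM + GL) / (2(EG − F²)) = 0.
At (u, v) = (2, -pi/6): H = 0.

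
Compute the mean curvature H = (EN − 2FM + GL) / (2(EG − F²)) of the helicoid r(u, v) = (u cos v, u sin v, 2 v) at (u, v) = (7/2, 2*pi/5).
H = 0

With E = 1, F = 0, G = u^2 + 4, L = 0, M = -2/sqrt(u^2 + 4), N = 0, assemble
  H = (EN − 2FM + GL) / (2(EG − F²)) = 0.
At (u, v) = (7/2, 2*pi/5): H = 0.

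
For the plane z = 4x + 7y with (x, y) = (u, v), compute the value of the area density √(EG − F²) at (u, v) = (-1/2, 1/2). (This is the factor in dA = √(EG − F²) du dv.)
√(EG − F²)|_{(-1/2, 1/2)} = sqrt(66)

E = 17, F = 28, G = 50, so EG − F² = 66. Taking the positive square root: √(EG − F²) = sqrt(66). At (u, v) = (-1/2, 1/2): sqrt(66).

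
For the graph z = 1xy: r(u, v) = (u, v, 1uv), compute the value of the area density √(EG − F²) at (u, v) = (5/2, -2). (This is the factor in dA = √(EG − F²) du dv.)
√(EG − F²)|_{(5/2, -2)} = 3*sqrt(5)/2

E = v^2 + 1, F = u*v, G = u^2 + 1, so EG − F² = u^2 + v^2 + 1. Taking the positive square root: √(EG − F²) = sqrt(u^2 + v^2 + 1). At (u, v) = (5/2, -2): 3*sqrt(5)/2.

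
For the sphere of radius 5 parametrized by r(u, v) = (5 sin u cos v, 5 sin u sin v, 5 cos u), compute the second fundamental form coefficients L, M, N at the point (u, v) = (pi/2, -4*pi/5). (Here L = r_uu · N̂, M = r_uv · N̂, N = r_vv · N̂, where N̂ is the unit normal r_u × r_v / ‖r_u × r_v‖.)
L = -5;  M = 0;  N = -5

Compute the unit normal N̂(u, v) = (sin(u)^2*cos(v)/Abs(sin(u)), sin(u)^2*sin(v)/Abs(sin(u)), sin(2*u)/(2*Abs(sin(u)))), and the second partials r_uu, r_uv, r_vv. Take dot products:
  L(u, v) = r_uu · N̂ = -5*sin(u)/Abs(sin(u)),
  M(u, v) = r_uv · N̂ = 0,
  N(u, v) = r_vv · N̂ = -5*sin(u)^3/Abs(sin(u)).
Evaluating at (u, v) = (pi/2, -4*pi/5):
  L = -5, M = 0, N = -5.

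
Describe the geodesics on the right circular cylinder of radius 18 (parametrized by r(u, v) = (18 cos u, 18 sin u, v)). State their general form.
The cylinder is flat (K = 0) and locally isometric to the plane via the development (u, v) ↦ (18 u, v). Geodesics are the pre-images of straight lines: circles (v constant), vertical lines (u constant), and helices (v = c · u + d) for constants c, d.

A right cylinder has E = 18², F = 0, G = 1, so EG − F² = 18², and L = −18, M = N = 0, giving K = (LN − M²)/(EG − F²) = 0 everywhere. A flat surface is locally isometric to the Euclidean plane via the map (u, v) ↦ (18 u, v). Straight lines in the (x̃, ỹ) plane pull back to: (a) horizontal circles (v = const), (b) vertical generators (u = const), and (c) helices (18 u tan θ = v, i.e. v = c · u + d).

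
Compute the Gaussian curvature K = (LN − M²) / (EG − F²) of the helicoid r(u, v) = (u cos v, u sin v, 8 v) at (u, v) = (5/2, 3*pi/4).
K = -1024/78961

Coefficients of the first fundamental form: E = 1, F = 0, G = u^2 + 64.
Coefficients of the second fundamental form: L = 0, M = -8/sqrt(u^2 + 64), N = 0.
Assemble K = (LN − M²)/(EG − F²) = -64/(u^2 + 64)^2. At (u, v) = (5/2, 3*pi/4): K = -1024/78961.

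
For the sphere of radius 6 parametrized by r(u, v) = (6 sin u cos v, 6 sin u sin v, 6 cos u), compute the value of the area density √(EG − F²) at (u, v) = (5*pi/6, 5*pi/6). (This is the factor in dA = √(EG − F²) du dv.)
√(EG − F²)|_{(5*pi/6, 5*pi/6)} = 18

E = 36, F = 0, G = 36*sin(u)^2, so EG − F² = 1296*sin(u)^2. Taking the positive square root: √(EG − F²) = 36*Abs(sin(u)). At (u, v) = (5*pi/6, 5*pi/6): 18.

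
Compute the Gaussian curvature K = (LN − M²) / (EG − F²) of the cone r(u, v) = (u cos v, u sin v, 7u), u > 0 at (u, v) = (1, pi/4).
K = 0

Coefficients of the first fundamental form: E = 50, F = 0, G = u^2.
Coefficients of the second fundamental form: L = 0, M = 0, N = 7*sqrt(2)*u^2/(10*Abs(u)).
Assemble K = (LN − M²)/(EG − F²) = 0. At (u, v) = (1, pi/4): K = 0.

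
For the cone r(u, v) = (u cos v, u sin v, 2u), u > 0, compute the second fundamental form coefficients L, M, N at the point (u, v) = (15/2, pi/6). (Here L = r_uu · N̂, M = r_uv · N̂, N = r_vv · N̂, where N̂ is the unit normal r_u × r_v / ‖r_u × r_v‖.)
L = 0;  M = 0;  N = 3*sqrt(5)

Compute the unit normal N̂(u, v) = (-2*sqrt(5)*u*cos(v)/(5*Abs(u)), -2*sqrt(5)*u*sin(v)/(5*Abs(u)), sqrt(5)*u/(5*Abs(u))), and the second partials r_uu, r_uv, r_vv. Take dot products:
  L(u, v) = r_uu · N̂ = 0,
  M(u, v) = r_uv · N̂ = 0,
  N(u, v) = r_vv · N̂ = 2*sqrt(5)*u^2/(5*Abs(u)).
Evaluating at (u, v) = (15/2, pi/6):
  L = 0, M = 0, N = 3*sqrt(5).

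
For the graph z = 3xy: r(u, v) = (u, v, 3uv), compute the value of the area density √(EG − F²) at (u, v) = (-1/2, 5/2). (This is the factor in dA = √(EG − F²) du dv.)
√(EG − F²)|_{(-1/2, 5/2)} = sqrt(238)/2

E = 9*v^2 + 1, F = 9*u*v, G = 9*u^2 + 1, so EG − F² = 9*u^2 + 9*v^2 + 1. Taking the positive square root: √(EG − F²) = sqrt(9*u^2 + 9*v^2 + 1). At (u, v) = (-1/2, 5/2): sqrt(238)/2.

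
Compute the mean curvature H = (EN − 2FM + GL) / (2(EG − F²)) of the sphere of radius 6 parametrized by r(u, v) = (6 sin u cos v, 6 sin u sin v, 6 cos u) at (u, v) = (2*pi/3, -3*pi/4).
H = -1/6

With E = 36, F = 0, G = 36*sin(u)^2, L = -6*sin(u)/Abs(sin(u)), M = 0, N = -6*sin(u)^3/Abs(sin(u)), assemble
  H = (EN − 2FM + GL) / (2(EG − F²)) = -sin(u)/(6*Abs(sin(u))).
At (u, v) = (2*pi/3, -3*pi/4): H = -1/6.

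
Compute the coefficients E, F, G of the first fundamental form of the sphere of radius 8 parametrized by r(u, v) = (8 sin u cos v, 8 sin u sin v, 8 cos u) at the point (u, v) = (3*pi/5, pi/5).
E = 64;  F = 0;  G = 8*sqrt(5) + 40

Partials: r_u = (8*cos(u)*cos(v), 8*sin(v)*cos(u), -8*sin(u)), r_v = (-8*sin(u)*sin(v), 8*sin(u)*cos(v), 0). As functions of (u, v):
  E = r_u · r_u = 64,
  F = r_u · r_v = 0,
  G = r_v · r_v = 64*sin(u)^2.
Evaluating at (u, v) = (3*pi/5, pi/5): E = 64, F = 0, G = 8*sqrt(5) + 40.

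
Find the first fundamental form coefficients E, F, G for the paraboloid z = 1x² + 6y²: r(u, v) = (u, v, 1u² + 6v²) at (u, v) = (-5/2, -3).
E = 26;  F = 180;  G = 1297

Partials: r_u = (1, 0, 2*u), r_v = (0, 1, 12*v). As functions of (u, v):
  E = r_u · r_u = 4*u^2 + 1,
  F = r_u · r_v = 24*u*v,
  G = r_v · r_v = 144*v^2 + 1.
Evaluating at (u, v) = (-5/2, -3): E = 26, F = 180, G = 1297.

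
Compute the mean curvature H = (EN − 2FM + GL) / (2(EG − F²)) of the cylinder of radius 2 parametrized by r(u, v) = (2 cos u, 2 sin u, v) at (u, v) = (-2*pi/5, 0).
H = -1/4

With E = 4, F = 0, G = 1, L = -2, M = 0, N = 0, assemble
  H = (EN − 2FM + GL) / (2(EG − F²)) = -1/4.
At (u, v) = (-2*pi/5, 0): H = -1/4.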